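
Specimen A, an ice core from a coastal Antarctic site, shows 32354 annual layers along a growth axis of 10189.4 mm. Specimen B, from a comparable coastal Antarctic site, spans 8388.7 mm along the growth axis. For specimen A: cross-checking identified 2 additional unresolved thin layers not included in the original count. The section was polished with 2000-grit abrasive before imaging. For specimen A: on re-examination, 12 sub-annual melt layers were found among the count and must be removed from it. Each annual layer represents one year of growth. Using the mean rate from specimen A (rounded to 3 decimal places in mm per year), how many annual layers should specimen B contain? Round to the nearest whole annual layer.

26631 annual layers

Specimen A: correcting the raw count gives 32354 − 12 + 2 = 32344 true annual layers.
A: 10189.4 mm over 32344 years gives 10189.4 / 32344 ≈ 0.315 mm per year.
B spans 8388.7 / 0.315 = 26630.79 years ≈ 26631 annual layers.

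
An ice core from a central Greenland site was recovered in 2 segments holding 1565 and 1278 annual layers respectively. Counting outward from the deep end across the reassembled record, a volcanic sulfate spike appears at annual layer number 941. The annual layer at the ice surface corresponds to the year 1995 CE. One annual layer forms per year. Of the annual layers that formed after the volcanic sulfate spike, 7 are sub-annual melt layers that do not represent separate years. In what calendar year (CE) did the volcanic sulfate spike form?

Total annual layers = 1565 + 1278 = 2843.
2843 − 941 = 1902 annual layers lie beyond the volcanic sulfate spike toward the ice surface.
1902 − 7 false = 1895 true annual layers after the volcanic sulfate spike.
1995 − 1895 = 100 CE.

100 CE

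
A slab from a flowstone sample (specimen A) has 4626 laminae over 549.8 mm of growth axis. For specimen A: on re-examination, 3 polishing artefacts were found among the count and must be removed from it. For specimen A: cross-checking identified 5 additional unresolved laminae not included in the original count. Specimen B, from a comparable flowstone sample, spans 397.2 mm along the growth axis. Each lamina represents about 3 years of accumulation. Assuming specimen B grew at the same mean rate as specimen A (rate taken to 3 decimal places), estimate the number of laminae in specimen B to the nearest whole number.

3310 laminae

Specimen A: correcting the raw count gives 4626 − 3 + 5 = 4628 true laminae.
Specimen A: multiplying by 3 years per lamina: 4628 × 3 = 13884 years.
A: Extension rate ≈ 549.8 / 13884 = 0.040 mm/yr.
For B, 397.2 / 0.040 = 9930.00 years; at 3 years per lamina that is 9930.00 / 3 ≈ 3310 laminae.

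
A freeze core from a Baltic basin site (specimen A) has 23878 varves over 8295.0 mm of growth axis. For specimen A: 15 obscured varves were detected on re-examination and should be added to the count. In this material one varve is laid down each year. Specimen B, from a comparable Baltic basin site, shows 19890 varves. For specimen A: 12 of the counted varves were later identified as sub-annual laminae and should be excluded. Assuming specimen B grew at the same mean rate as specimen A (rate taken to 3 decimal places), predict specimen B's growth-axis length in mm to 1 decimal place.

6901.8 mm

Specimen A: true varve count = 23878 − 12 + 15 = 23881.
A: 8295.0 mm over 23881 years gives 8295.0 / 23881 ≈ 0.347 mm per year.
For B, 0.347 mm/year × 19890 years = 6901.8 mm.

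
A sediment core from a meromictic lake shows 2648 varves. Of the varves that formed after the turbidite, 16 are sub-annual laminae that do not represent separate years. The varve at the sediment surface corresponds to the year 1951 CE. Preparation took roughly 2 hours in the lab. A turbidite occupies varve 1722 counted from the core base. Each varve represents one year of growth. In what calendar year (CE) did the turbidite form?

The turbidite sits at varve 1722 from the core base, so 2648 − 1722 = 926 varves formed after it.
Excluding 16 false varves: 926 − 16 = 910.
Counting back 910 years from 1951 CE places the turbidite in 1951 − 910 = 1041 CE.

1041 CE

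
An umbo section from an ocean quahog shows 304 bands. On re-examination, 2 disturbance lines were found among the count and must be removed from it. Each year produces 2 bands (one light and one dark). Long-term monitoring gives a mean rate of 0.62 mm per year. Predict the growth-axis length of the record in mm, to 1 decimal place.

93.6 mm

Adjusted count: 304 − 2 = 302 bands.
Dividing by 2 bands per year: 302 / 2 = 151 years.
151 years at 0.62 mm/year gives 0.62 × 151 = 93.6 mm.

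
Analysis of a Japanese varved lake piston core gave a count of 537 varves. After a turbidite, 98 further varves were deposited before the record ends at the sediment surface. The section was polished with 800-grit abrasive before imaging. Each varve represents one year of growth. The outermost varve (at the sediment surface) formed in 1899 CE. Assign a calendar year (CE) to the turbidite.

1801 CE

There are 98 varves younger than the turbidite.
The varve at the sediment surface is 1899 CE, so the turbidite dates to 1899 − 98 = 1801 CE.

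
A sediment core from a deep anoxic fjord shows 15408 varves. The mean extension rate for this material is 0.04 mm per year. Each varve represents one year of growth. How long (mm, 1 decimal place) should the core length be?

15408 years of growth are recorded.
Length ≈ 0.04 × 15408 = 616.3 mm.

616.3 mm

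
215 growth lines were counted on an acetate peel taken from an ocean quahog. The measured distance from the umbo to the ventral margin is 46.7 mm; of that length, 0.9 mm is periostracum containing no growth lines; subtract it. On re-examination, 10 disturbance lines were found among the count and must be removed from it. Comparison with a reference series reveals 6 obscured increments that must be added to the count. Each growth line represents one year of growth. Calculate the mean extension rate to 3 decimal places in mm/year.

Correcting the raw count gives 215 − 10 + 6 = 211 true growth lines.
Removing the 0.9 mm offcut leaves 46.7 − 0.9 = 45.8 mm.
Extension rate ≈ 45.8 / 211 = 0.217 mm/year.

0.217 mm/year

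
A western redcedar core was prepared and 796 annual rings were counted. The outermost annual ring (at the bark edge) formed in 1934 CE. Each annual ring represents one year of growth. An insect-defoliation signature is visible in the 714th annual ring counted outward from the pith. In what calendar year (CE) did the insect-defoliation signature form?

The insect-defoliation signature sits at annual ring 714 from the pith, so 796 − 714 = 82 annual rings formed after it.
Counting back 82 years from 1934 CE places the insect-defoliation signature in 1934 − 82 = 1852 CE.

1852 CE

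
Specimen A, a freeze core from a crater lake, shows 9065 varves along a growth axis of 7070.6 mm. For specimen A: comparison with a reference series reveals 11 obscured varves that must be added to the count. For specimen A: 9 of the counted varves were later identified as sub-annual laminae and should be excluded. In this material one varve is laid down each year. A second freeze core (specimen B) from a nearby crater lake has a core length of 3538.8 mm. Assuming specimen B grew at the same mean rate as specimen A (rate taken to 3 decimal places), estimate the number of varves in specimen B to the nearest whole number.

Specimen A: true varve count = 9065 − 9 + 11 = 9067.
A: Mean rate = 7070.6 mm / 9067 years ≈ 0.780 mm per year.
B spans 3538.8 / 0.780 = 4536.92 years ≈ 4537 varves.

4537 varves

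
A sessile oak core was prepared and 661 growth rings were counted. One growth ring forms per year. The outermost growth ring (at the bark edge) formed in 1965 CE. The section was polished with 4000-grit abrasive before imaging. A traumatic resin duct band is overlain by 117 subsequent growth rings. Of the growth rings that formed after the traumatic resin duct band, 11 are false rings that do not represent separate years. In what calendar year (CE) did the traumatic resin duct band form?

1859 CE

117 growth rings formed after the traumatic resin duct band.
117 − 11 false = 106 true growth rings after the traumatic resin duct band.
The growth ring at the bark edge is 1965 CE, so the traumatic resin duct band dates to 1965 − 106 = 1859 CE.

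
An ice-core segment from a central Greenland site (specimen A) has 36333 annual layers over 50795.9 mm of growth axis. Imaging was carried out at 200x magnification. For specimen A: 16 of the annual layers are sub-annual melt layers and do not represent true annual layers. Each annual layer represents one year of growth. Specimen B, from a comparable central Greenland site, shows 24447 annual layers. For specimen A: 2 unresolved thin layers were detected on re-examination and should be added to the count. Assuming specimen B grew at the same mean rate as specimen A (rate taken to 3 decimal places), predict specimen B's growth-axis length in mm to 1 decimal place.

34201.4 mm

Specimen A: adjusted count: 36333 − 16 + 2 = 36319 annual layers.
A: Mean rate = 50795.9 mm / 36319 years ≈ 1.399 mm/yr.
For B, 1.399 mm/year × 24447 years = 34201.4 mm.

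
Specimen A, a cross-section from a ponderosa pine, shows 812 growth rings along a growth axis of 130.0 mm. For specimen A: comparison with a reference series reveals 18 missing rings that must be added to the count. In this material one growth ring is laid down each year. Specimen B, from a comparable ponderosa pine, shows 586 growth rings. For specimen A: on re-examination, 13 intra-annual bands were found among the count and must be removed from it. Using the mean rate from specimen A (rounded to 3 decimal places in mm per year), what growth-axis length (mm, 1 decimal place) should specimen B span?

Specimen A: after corrections the count is 812 − 13 + 18 = 817 growth rings.
A: Mean rate = 130.0 mm / 817 years ≈ 0.159 mm per year.
Length of B = 0.159 × 586 = 93.2 mm.

93.2 mm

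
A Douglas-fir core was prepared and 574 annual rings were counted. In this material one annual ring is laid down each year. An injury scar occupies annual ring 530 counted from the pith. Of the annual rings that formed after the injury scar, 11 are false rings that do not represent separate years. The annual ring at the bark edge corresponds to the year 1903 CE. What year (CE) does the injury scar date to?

1870 CE

Between annual ring 530 and the bark edge there are 574 − 530 = 44 annual rings.
Removing the 11 false annual rings leaves 44 − 11 = 33 true annual rings beyond the injury scar.
The annual ring at the bark edge is 1903 CE, so the injury scar dates to 1903 − 33 = 1870 CE.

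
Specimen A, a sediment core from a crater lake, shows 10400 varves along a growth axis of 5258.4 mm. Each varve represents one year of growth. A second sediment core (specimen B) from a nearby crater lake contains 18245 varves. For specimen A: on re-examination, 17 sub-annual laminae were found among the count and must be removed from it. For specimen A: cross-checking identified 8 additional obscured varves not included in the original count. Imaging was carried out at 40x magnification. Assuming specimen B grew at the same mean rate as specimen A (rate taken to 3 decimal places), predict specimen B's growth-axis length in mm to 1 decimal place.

9232.0 mm

Specimen A: after corrections the count is 10400 − 17 + 8 = 10391 varves.
A: Extension rate ≈ 5258.4 / 10391 = 0.506 mm/yr.
Length of B = 0.506 × 18245 = 9232.0 mm.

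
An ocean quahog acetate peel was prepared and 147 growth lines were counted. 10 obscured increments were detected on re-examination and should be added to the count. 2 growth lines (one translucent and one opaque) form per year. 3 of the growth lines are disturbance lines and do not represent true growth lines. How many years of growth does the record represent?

Adjusted count: 147 − 3 + 10 = 154 growth lines.
Dividing by 2 growth lines per year: 154 / 2 = 77 years.

77 yr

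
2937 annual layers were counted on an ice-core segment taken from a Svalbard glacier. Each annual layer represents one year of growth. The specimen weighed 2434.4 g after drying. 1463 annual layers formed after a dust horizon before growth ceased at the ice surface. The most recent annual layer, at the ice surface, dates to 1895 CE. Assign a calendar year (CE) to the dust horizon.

432 CE

1463 annual layers formed after the dust horizon.
Counting back 1463 years from 1895 CE places the dust horizon in 1895 − 1463 = 432 CE.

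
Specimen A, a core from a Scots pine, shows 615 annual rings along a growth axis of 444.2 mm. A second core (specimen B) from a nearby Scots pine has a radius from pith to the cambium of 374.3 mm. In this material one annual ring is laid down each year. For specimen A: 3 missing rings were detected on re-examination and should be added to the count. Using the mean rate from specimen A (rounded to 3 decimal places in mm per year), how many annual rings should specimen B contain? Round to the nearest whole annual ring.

521 annual rings

Specimen A: correcting the raw count gives 615 + 3 = 618 true annual rings.
A: Extension rate ≈ 444.2 / 618 = 0.719 mm per year.
Specimen B: 374.3 mm / 0.719 mm per year = 520.58 years ≈ 521 annual rings.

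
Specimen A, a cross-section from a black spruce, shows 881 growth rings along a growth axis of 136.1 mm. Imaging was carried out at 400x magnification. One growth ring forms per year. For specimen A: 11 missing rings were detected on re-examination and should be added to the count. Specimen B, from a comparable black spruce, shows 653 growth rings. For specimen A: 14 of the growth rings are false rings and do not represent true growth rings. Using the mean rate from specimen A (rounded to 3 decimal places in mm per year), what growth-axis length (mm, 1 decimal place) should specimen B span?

Specimen A: correcting the raw count gives 881 − 14 + 11 = 878 true growth rings.
A: 136.1 mm over 878 years gives 136.1 / 878 ≈ 0.155 mm/yr.
B's length ≈ 0.155 × 653 = 101.2 mm.

101.2 mm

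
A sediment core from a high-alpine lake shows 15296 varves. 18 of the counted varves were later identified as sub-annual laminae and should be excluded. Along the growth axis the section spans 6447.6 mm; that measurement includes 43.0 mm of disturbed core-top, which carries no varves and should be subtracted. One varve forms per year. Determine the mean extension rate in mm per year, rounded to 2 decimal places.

0.42 mm per year

Correcting the raw count gives 15296 − 18 = 15278 true varves.
Net length = 6447.6 − 43.0 = 6404.6 mm.
6404.6 mm over 15278 years gives 6404.6 / 15278 ≈ 0.42 mm per year.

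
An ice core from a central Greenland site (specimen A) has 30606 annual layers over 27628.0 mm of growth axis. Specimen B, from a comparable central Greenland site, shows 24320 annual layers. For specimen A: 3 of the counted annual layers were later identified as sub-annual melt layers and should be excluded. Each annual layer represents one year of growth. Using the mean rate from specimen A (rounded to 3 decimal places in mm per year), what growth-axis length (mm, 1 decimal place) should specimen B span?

Specimen A: after corrections the count is 30606 − 3 = 30603 annual layers.
A: 27628.0 mm over 30603 years gives 27628.0 / 30603 ≈ 0.903 mm/year.
For B, 0.903 mm/year × 24320 years = 21961.0 mm.

21961.0 mm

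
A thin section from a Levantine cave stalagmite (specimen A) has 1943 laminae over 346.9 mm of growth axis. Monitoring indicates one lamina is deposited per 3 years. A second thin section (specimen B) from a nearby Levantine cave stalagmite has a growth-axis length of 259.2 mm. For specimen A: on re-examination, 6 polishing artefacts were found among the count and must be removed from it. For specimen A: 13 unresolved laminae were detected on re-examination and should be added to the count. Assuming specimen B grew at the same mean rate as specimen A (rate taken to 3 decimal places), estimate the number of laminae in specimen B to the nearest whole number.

1464 laminae

Specimen A: adjusted count: 1943 − 6 + 13 = 1950 laminae.
Specimen A: at 3 years per lamina, 1950 × 3 = 5850 years.
A: Mean rate = 346.9 mm / 5850 years ≈ 0.059 mm/yr.
Specimen B: 259.2 mm / 0.059 mm per year = 4393.22 years; at 3 years per lamina that is 4393.22 / 3 ≈ 1464 laminae.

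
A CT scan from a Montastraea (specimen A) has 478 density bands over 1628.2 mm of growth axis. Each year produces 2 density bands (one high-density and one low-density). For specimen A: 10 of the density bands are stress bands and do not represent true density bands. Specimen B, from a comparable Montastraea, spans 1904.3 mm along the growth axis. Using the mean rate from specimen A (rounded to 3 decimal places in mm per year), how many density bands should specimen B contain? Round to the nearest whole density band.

Specimen A: correcting the raw count gives 478 − 10 = 468 true density bands.
Specimen A: with 2 density bands per year, 468 / 2 = 234 years.
A: 1628.2 mm over 234 years gives 1628.2 / 234 ≈ 6.958 mm/year.
Specimen B: 1904.3 mm / 6.958 mm per year = 273.68 years; at 2 density bands per year that is 273.68 × 2 ≈ 547 density bands.

547 density bands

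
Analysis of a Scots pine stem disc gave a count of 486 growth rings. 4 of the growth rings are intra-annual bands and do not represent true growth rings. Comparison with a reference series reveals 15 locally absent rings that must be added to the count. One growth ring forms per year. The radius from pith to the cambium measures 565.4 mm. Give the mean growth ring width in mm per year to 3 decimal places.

1.138 mm per year

Correcting the raw count gives 486 − 4 + 15 = 497 true growth rings.
Mean rate = 565.4 mm / 497 years ≈ 1.138 mm per year.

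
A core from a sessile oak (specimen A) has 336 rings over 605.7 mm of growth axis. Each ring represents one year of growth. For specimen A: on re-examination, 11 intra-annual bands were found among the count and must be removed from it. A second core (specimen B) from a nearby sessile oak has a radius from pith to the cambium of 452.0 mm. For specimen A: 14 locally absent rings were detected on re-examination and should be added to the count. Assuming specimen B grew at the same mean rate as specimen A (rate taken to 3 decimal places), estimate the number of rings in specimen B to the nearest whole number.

Specimen A: correcting the raw count gives 336 − 11 + 14 = 339 true rings.
A: Mean rate = 605.7 mm / 339 years ≈ 1.787 mm/year.
Specimen B: 452.0 mm / 1.787 mm per year = 252.94 years ≈ 253 rings.

253 rings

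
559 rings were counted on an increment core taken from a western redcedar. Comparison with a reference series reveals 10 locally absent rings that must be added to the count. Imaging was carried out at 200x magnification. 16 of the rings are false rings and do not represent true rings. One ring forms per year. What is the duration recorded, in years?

Adjusted count: 559 − 16 + 10 = 553 rings.
One ring per year makes the duration 553 years.

553 years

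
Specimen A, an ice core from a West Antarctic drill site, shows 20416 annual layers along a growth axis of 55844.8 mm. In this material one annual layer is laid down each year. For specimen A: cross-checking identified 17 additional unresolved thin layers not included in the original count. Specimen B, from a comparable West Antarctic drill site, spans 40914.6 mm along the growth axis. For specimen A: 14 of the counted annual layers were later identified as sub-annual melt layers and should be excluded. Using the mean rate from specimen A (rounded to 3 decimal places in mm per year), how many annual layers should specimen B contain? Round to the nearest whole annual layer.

14960 annual layers

Specimen A: correcting the raw count gives 20416 − 14 + 17 = 20419 true annual layers.
A: 55844.8 mm over 20419 years gives 55844.8 / 20419 ≈ 2.735 mm per year.
Specimen B: 40914.6 mm / 2.735 mm per year = 14959.63 years ≈ 14960 annual layers.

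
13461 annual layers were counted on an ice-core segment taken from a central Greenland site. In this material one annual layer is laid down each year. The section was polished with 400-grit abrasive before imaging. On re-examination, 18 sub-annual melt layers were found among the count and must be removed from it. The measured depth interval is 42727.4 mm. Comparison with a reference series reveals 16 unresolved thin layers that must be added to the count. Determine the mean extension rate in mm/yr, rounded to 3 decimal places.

Correcting the raw count gives 13461 − 18 + 16 = 13459 true annual layers.
Extension rate ≈ 42727.4 / 13459 = 3.175 mm/yr.

3.175 mm/yr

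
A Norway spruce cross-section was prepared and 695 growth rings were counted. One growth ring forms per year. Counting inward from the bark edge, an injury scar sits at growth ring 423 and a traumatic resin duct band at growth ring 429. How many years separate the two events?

6 years

429 − 423 = 6 growth rings lie between the two events.
That is 6 years at one growth ring per year.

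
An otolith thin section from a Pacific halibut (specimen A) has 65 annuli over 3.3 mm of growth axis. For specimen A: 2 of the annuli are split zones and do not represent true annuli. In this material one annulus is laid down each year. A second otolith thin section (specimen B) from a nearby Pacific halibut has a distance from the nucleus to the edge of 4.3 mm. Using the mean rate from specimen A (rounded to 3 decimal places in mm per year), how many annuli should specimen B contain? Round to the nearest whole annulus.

Specimen A: after corrections the count is 65 − 2 = 63 annuli.
A: Mean rate = 3.3 mm / 63 years ≈ 0.052 mm per year.
For B, 4.3 / 0.052 = 82.69 years ≈ 83 annuli.

83 annuli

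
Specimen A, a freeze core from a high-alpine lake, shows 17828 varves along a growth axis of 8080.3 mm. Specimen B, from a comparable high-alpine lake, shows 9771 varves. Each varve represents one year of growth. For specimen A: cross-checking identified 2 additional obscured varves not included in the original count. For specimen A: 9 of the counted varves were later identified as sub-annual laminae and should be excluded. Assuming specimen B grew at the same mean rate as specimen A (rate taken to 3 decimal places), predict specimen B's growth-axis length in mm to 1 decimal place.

Specimen A: true varve count = 17828 − 9 + 2 = 17821.
A: 8080.3 mm over 17821 years gives 8080.3 / 17821 ≈ 0.453 mm per year.
B's length ≈ 0.453 × 9771 = 4426.3 mm.

4426.3 mm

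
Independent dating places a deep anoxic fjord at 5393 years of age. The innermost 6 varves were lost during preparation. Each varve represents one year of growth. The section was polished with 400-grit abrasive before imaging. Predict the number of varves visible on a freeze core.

One varve per year gives 5393 varves over 5393 years.
Subtracting the 6 varves not captured gives 5393 − 6 = 5387 varves in the record.

5387 varves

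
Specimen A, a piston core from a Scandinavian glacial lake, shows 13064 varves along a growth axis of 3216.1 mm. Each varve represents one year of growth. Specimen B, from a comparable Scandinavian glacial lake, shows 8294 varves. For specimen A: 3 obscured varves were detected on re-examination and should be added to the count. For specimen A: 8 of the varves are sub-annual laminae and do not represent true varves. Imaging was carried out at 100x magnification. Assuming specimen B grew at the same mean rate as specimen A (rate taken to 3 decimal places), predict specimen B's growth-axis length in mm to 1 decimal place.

Specimen A: true varve count = 13064 − 8 + 3 = 13059.
A: 3216.1 mm over 13059 years gives 3216.1 / 13059 ≈ 0.246 mm/yr.
B's length ≈ 0.246 × 8294 = 2040.3 mm.

2040.3 mm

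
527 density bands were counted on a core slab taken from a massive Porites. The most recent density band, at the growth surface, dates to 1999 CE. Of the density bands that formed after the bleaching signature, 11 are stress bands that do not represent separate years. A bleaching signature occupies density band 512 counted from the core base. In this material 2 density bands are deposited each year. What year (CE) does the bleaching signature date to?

1997 CE

The bleaching signature sits at density band 512 from the core base, so 527 − 512 = 15 density bands formed after it.
Excluding 11 false density bands: 15 − 11 = 4.
Dividing by 2 density bands per year: 4 / 2 = 2 years.
Counting back 2 years from 1999 CE places the bleaching signature in 1999 − 2 = 1997 CE.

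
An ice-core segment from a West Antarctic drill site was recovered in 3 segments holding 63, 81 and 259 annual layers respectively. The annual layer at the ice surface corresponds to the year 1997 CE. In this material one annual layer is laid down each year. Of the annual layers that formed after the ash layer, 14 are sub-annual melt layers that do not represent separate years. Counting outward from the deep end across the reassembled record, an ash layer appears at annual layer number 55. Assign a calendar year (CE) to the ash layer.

Total annual layers = 63 + 81 + 259 = 403.
Between annual layer 55 and the ice surface there are 403 − 55 = 348 annual layers.
Excluding 14 false annual layers: 348 − 14 = 334.
1997 − 334 = 1663 CE.

1663 CE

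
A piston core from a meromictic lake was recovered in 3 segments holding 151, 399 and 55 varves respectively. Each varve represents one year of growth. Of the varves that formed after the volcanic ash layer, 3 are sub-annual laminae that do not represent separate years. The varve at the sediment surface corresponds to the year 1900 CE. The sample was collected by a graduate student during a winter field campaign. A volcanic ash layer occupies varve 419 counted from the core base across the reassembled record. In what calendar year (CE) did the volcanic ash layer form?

1717 CE

Total varves = 151 + 399 + 55 = 605.
Between varve 419 and the sediment surface there are 605 − 419 = 186 varves.
186 − 3 false = 183 true varves after the volcanic ash layer.
1900 − 183 = 1717 CE.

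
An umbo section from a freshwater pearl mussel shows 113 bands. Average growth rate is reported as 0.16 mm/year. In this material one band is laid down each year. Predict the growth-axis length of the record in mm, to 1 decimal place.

The record spans 113 years at 0.16 mm per year.
Length ≈ 0.16 × 113 = 18.1 mm.

18.1 mm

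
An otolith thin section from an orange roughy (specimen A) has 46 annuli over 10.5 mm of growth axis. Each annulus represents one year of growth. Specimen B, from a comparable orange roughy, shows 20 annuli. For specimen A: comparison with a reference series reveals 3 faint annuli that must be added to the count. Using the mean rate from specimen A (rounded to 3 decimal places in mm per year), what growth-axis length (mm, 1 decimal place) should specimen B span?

Specimen A: after corrections the count is 46 + 3 = 49 annuli.
A: Mean rate = 10.5 mm / 49 years ≈ 0.214 mm/yr.
For B, 0.214 mm/year × 20 years = 4.3 mm.

4.3 mm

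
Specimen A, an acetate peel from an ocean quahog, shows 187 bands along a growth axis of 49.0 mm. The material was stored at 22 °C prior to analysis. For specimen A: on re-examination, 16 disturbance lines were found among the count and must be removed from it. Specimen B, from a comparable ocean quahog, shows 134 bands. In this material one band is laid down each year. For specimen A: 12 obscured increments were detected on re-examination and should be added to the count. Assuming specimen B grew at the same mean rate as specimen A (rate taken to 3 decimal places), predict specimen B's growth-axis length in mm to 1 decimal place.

Specimen A: true band count = 187 − 16 + 12 = 183.
A: Extension rate ≈ 49.0 / 183 = 0.268 mm/yr.
Length of B = 0.268 × 134 = 35.9 mm.

35.9 mm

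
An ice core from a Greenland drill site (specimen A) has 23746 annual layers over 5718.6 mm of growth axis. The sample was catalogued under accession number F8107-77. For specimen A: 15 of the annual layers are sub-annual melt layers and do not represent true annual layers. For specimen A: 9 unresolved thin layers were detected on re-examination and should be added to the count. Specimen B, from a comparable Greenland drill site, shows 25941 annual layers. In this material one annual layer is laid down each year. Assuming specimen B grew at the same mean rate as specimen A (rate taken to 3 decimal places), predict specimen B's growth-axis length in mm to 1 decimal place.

6251.8 mm

Specimen A: adjusted count: 23746 − 15 + 9 = 23740 annual layers.
A: 5718.6 mm over 23740 years gives 5718.6 / 23740 ≈ 0.241 mm per year.
For B, 0.241 mm/year × 25941 years = 6251.8 mm.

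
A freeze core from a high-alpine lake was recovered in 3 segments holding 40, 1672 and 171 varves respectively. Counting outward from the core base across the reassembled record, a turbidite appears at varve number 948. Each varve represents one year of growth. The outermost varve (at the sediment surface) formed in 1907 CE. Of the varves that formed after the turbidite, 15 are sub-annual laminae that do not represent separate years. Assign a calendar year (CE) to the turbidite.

987 CE

Total varves = 40 + 1672 + 171 = 1883.
The turbidite sits at varve 948 from the core base, so 1883 − 948 = 935 varves formed after it.
Excluding 15 false varves: 935 − 15 = 920.
The varve at the sediment surface is 1907 CE, so the turbidite dates to 1907 − 920 = 987 CE.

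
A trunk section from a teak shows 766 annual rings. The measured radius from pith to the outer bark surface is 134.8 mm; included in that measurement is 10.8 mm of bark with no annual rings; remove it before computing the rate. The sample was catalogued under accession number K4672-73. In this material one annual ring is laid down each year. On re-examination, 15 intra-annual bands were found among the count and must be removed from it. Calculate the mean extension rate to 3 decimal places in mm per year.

Correcting the raw count gives 766 − 15 = 751 true annual rings.
Removing the 10.8 mm offcut leaves 134.8 − 10.8 = 124.0 mm.
Mean rate = 124.0 mm / 751 years ≈ 0.165 mm per year.

0.165 mm per year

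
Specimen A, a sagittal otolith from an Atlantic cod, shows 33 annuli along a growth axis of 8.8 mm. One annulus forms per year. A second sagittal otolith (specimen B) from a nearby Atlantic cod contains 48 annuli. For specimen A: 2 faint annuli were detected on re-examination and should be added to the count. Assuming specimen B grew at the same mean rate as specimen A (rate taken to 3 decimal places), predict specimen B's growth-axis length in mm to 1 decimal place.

Specimen A: adjusted count: 33 + 2 = 35 annuli.
A: Extension rate ≈ 8.8 / 35 = 0.251 mm/yr.
For B, 0.251 mm/year × 48 years = 12.0 mm.

12.0 mm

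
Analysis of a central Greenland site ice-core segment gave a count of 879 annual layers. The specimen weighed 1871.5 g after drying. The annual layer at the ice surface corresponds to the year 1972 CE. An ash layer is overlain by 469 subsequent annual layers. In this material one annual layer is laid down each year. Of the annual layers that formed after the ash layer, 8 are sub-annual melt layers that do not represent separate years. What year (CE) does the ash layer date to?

There are 469 annual layers younger than the ash layer.
Excluding 8 false annual layers: 469 − 8 = 461.
The annual layer at the ice surface is 1972 CE, so the ash layer dates to 1972 − 461 = 1511 CE.

1511 CE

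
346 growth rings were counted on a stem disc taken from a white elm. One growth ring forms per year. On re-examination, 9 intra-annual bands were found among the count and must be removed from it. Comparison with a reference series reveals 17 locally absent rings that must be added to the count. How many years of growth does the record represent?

354 yr

Adjusted count: 346 − 9 + 17 = 354 growth rings.
At one growth ring per year, that is 354 years.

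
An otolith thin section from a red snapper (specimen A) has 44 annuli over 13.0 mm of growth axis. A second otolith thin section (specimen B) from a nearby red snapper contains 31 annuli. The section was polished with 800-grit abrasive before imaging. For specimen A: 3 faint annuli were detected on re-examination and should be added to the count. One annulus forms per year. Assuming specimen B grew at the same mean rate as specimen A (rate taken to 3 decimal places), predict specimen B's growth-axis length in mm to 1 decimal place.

Specimen A: adjusted count: 44 + 3 = 47 annuli.
A: Extension rate ≈ 13.0 / 47 = 0.277 mm per year.
B's length ≈ 0.277 × 31 = 8.6 mm.

8.6 mm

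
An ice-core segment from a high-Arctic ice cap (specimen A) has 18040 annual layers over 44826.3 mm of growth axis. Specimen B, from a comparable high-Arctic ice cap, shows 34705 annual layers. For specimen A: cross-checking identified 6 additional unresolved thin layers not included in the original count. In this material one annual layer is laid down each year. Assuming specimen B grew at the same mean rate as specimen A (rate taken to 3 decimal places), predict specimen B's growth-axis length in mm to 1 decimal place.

86207.2 mm

Specimen A: adjusted count: 18040 + 6 = 18046 annual layers.
A: Extension rate ≈ 44826.3 / 18046 = 2.484 mm per year.
For B, 2.484 mm/year × 34705 years = 86207.2 mm.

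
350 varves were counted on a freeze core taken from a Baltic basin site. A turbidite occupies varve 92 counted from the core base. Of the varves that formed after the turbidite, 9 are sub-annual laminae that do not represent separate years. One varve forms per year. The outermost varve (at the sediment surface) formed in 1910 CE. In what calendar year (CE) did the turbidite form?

Between varve 92 and the sediment surface there are 350 − 92 = 258 varves.
Excluding 9 false varves: 258 − 9 = 249.
The varve at the sediment surface is 1910 CE, so the turbidite dates to 1910 − 249 = 1661 CE.

1661 CE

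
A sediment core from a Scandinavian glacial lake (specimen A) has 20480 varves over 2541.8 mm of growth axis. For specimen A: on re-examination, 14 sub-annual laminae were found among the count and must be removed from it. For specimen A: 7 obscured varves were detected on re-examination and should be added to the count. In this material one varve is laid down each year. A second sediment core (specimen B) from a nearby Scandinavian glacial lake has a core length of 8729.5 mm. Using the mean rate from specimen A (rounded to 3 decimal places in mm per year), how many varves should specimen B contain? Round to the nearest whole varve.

70399 varves

Specimen A: true varve count = 20480 − 14 + 7 = 20473.
A: Mean rate = 2541.8 mm / 20473 years ≈ 0.124 mm/yr.
Specimen B: 8729.5 mm / 0.124 mm per year = 70399.19 years ≈ 70399 varves.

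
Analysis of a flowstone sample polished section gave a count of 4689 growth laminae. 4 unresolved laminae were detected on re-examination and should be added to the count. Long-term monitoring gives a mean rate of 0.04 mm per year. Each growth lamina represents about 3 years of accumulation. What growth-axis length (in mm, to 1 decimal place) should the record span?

True growth lamina count = 4689 + 4 = 4693.
At 3 years per growth lamina, 4693 × 3 = 14079 years.
Predicted length = 0.04 mm/year × 14079 years = 563.2 mm.

563.2 mm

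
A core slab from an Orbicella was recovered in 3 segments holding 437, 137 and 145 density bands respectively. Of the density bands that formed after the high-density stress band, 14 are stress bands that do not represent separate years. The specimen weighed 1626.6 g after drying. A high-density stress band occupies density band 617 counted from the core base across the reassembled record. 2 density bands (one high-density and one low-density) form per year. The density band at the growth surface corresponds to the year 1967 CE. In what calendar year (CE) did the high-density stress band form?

Total density bands = 437 + 137 + 145 = 719.
719 − 617 = 102 density bands lie beyond the high-density stress band toward the growth surface.
Excluding 14 false density bands: 102 − 14 = 88.
With 2 density bands per year, 88 / 2 = 44 years.
The density band at the growth surface is 1967 CE, so the high-density stress band dates to 1967 − 44 = 1923 CE.

1923 CE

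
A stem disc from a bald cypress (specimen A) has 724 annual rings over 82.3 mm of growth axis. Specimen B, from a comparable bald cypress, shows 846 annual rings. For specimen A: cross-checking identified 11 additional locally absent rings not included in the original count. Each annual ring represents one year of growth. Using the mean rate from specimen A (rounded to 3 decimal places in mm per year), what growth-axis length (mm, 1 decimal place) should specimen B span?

94.8 mm

Specimen A: adjusted count: 724 + 11 = 735 annual rings.
A: 82.3 mm over 735 years gives 82.3 / 735 ≈ 0.112 mm/year.
Length of B = 0.112 × 846 = 94.8 mm.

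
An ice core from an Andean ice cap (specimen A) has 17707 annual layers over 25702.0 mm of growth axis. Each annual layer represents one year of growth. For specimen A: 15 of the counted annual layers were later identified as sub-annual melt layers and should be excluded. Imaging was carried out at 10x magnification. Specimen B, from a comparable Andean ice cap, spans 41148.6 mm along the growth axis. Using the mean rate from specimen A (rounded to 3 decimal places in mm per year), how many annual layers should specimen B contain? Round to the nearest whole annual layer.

28320 annual layers

Specimen A: true annual layer count = 17707 − 15 = 17692.
A: Extension rate ≈ 25702.0 / 17692 = 1.453 mm/yr.
Specimen B: 41148.6 mm / 1.453 mm per year = 28319.75 years ≈ 28320 annual layers.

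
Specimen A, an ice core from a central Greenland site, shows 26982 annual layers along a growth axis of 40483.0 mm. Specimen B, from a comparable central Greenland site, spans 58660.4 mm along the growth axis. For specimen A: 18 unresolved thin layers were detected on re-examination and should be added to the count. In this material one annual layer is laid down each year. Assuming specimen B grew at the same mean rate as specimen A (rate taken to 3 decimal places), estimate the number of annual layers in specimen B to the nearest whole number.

39133 annual layers

Specimen A: adjusted count: 26982 + 18 = 27000 annual layers.
A: Extension rate ≈ 40483.0 / 27000 = 1.499 mm per year.
Specimen B: 58660.4 mm / 1.499 mm per year = 39133.02 years ≈ 39133 annual layers.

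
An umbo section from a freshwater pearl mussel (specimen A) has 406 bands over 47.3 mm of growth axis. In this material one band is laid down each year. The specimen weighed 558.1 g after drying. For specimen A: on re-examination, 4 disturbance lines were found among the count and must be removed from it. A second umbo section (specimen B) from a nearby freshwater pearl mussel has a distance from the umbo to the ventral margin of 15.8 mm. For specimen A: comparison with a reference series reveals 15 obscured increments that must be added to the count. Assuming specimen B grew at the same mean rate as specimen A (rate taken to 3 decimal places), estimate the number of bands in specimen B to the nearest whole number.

140 bands

Specimen A: after corrections the count is 406 − 4 + 15 = 417 bands.
A: 47.3 mm over 417 years gives 47.3 / 417 ≈ 0.113 mm per year.
Specimen B: 15.8 mm / 0.113 mm per year = 139.82 years ≈ 140 bands.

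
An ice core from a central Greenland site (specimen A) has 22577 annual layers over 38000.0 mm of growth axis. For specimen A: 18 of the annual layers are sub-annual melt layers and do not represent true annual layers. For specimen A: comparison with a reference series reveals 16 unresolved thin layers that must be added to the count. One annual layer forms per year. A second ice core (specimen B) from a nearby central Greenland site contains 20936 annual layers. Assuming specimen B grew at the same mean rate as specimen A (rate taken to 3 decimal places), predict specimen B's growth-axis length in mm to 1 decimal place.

35235.3 mm

Specimen A: correcting the raw count gives 22577 − 18 + 16 = 22575 true annual layers.
A: 38000.0 mm over 22575 years gives 38000.0 / 22575 ≈ 1.683 mm/year.
B's length ≈ 1.683 × 20936 = 35235.3 mm.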